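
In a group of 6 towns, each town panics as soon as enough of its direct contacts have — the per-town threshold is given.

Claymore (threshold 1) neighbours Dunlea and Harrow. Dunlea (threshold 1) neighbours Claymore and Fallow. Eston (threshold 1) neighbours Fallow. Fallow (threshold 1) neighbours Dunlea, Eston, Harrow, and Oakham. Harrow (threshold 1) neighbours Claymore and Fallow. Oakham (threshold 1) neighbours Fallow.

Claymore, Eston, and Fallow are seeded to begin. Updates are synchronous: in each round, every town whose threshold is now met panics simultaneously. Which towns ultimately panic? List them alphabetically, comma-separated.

Round 1 — Claymore, Eston, Fallow panic (initial).
Round 2 — checking thresholds:
  Dunlea: 2 of 2 neighbours ≥ 1, panics.
  Harrow: 2 of 2 neighbours ≥ 1, panics.
  Oakham: 1 of 1 neighbours ≥ 1, panics.
Round 3 — no new panics; cascade stops.

Claymore, Dunlea, Eston, Fallow, Harrow, Oakham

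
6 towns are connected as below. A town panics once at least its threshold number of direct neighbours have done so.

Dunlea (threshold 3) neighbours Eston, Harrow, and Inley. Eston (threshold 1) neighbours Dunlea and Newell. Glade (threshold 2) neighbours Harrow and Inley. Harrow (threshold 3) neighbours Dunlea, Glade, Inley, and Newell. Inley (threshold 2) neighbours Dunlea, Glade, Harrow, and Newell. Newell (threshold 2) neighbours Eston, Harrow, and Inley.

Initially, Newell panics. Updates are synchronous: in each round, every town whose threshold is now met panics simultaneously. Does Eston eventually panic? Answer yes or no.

yes

Round 1 — Newell panics (initial).
Round 2 — checking thresholds:
  Eston: 1 of 2 neighbours ≥ 1, panics.
  Harrow: 1 of 4 neighbours < 3, holds.
  Inley: 1 of 4 neighbours < 2, holds.
Round 3 — no new panics; cascade stops.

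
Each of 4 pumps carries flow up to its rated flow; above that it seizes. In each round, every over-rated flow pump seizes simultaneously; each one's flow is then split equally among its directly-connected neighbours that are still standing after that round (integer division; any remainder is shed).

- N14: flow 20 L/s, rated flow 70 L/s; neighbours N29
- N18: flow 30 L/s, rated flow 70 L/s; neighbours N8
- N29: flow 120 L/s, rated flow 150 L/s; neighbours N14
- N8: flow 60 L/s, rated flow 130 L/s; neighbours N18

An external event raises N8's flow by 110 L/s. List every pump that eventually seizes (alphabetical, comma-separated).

N18, N8

Round 1 — N8 at 170 > 130. N8 seizes.
  N8 sheds 170 L/s to N18: 170 each.
    N18: 30+170 = 200 > 70
Round 2 — N18 seizes.
  N18 sheds 200 L/s: no online neighbours, lost.
No further seizures.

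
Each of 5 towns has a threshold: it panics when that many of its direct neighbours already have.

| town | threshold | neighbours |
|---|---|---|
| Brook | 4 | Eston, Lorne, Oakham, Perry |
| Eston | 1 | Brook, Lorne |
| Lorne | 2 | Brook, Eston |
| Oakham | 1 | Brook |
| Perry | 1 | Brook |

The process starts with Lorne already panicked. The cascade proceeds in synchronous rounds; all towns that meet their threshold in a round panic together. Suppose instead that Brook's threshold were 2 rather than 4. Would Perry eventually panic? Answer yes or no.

yes

With Brook's threshold at 2:
Round 1 — Lorne panics (initial).
Round 2 — checking thresholds:
  Brook: 1 of 4 neighbours < 2, holds.
  Eston: 1 of 2 neighbours ≥ 1, panics.
Round 3 — checking thresholds:
  Brook: 2 of 4 neighbours ≥ 2, panics.
Round 4 — checking thresholds:
  Oakham: 1 of 1 neighbours ≥ 1, panics.
  Perry: 1 of 1 neighbours ≥ 1, panics.
Round 5 — no new panics; cascade stops.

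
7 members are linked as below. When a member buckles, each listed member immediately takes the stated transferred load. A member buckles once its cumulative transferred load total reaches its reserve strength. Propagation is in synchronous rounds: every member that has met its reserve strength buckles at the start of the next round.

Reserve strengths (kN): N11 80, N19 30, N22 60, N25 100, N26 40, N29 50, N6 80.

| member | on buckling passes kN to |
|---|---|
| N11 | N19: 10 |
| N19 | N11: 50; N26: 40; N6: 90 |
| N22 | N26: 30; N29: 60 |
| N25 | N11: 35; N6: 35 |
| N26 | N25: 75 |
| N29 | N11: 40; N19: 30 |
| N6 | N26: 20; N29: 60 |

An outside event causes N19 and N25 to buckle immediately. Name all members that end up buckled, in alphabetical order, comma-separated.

Round 1 — N19, N25 buckle (initial).
  N11: +50+35 → 85 ≥ 80
  N26: +40 → 40 ≥ 40
  N6: +90+35 → 125 ≥ 80
Round 2 — N11, N26, N6 buckle.
  N29: +60 → 60 ≥ 50
Round 3 — N29 buckles.
No further bucklings.

N11, N19, N25, N26, N29, N6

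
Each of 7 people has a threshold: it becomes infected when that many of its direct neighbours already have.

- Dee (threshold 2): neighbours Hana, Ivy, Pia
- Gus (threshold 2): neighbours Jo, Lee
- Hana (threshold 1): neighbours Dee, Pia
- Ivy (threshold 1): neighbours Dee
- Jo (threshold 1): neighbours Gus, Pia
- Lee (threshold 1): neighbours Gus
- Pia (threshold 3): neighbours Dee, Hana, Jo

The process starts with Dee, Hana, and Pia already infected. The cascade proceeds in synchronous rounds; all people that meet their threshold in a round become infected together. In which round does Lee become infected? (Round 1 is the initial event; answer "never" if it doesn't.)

Round 1 — Dee, Hana, Pia become infected (initial).
Round 2 — checking thresholds:
  Ivy: 1 of 1 neighbours ≥ 1, becomes infected.
  Jo: 1 of 2 neighbours ≥ 1, becomes infected.
Round 3 — no new infections; cascade stops.

never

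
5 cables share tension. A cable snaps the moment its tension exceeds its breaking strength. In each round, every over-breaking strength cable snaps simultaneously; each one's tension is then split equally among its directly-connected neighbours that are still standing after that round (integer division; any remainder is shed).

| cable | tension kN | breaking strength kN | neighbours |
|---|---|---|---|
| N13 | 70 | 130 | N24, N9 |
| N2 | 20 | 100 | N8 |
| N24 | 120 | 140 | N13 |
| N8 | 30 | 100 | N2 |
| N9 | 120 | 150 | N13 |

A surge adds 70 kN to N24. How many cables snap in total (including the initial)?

Round 1 — N24 at 190 > 140. N24 snaps.
  N24 sheds 190 kN to N13: 190 each.
    N13: 70+190 = 260 > 130
Round 2 — N13 snaps.
  N13 sheds 260 kN to N9: 260 each.
    N9: 120+260 = 380 > 150
Round 3 — N9 snaps.
  N9 sheds 380 kN: no online neighbours, lost.
No further breaks.

3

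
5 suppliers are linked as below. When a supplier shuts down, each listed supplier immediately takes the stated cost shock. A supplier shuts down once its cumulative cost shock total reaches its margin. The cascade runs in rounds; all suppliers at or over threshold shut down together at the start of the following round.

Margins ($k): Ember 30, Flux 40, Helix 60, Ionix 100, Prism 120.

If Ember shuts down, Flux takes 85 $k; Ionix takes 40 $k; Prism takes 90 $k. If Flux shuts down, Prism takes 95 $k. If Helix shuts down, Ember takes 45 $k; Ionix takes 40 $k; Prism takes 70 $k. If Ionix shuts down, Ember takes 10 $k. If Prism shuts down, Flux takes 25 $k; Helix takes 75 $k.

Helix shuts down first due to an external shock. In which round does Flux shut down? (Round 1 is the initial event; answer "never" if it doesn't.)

Round 1 — Helix shuts down (initial).
  Ember: +45 → 45 ≥ 30
  Ionix: +40 → 40 < 100
  Prism: +70 → 70 < 120
Round 2 — Ember shuts down.
  Flux: +85 → 85 ≥ 40
  Ionix: +40 → 80 < 100
  Prism: +90 → 160 ≥ 120
Round 3 — Flux, Prism shut down.
No further shutdowns.

3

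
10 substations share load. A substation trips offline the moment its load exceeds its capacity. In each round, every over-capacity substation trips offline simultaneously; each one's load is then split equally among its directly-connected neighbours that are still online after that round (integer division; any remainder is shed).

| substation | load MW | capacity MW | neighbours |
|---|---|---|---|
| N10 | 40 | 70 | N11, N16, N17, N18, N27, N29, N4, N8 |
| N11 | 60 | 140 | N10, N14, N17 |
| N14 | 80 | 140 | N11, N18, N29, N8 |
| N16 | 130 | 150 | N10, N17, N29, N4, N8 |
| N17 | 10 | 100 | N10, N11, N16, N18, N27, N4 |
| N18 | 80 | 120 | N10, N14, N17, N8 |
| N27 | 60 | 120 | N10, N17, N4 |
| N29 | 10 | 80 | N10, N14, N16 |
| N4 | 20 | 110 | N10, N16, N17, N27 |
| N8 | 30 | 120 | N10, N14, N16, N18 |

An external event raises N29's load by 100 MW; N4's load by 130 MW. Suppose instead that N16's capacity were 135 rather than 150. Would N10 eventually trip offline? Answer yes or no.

yes

With N16's capacity at 135:
Round 1 — N29 at 110 > 80; N4 at 150 > 110. N29, N4 trip offline.
  N29 sheds 110 MW to N10, N14, N16: 36 each (2 lost).
    N10: 40+36 = 76 > 70
    N14: 80+36 = 116 ≤ 140
    N16: 130+36 = 166 > 135
  N4 sheds 150 MW to N10, N16, N17, N27: 37 each (2 lost).
    N10: 76+37 = 113 > 70
    N16: 166+37 = 203 > 135
    N17: 10+37 = 47 ≤ 100
    N27: 60+37 = 97 ≤ 120
Round 2 — N10, N16 trip offline.
  N10 sheds 113 MW to N11, N17, N18, N27, N8: 22 each (3 lost).
    N11: 60+22 = 82 ≤ 140
    N17: 47+22 = 69 ≤ 100
    N18: 80+22 = 102 ≤ 120
    N27: 97+22 = 119 ≤ 120
    N8: 30+22 = 52 ≤ 120
  N16 sheds 203 MW to N17, N8: 101 each (1 lost).
    N17: 69+101 = 170 > 100
    N8: 52+101 = 153 > 120
Round 3 — N17, N8 trip offline.
  N17 sheds 170 MW to N11, N18, N27: 56 each (2 lost).
    N11: 82+56 = 138 ≤ 140
    N18: 102+56 = 158 > 120
    N27: 119+56 = 175 > 120
  N8 sheds 153 MW to N14, N18: 76 each (1 lost).
    N14: 116+76 = 192 > 140
    N18: 158+76 = 234 > 120
Round 4 — N14, N18, N27 trip offline.
  N14 sheds 192 MW to N11: 192 each.
    N11: 138+192 = 330 > 140
  N18 sheds 234 MW: no online neighbours, lost.
  N27 sheds 175 MW: no online neighbours, lost.
Round 5 — N11 trips offline.
  N11 sheds 330 MW: no online neighbours, lost.
No further trips.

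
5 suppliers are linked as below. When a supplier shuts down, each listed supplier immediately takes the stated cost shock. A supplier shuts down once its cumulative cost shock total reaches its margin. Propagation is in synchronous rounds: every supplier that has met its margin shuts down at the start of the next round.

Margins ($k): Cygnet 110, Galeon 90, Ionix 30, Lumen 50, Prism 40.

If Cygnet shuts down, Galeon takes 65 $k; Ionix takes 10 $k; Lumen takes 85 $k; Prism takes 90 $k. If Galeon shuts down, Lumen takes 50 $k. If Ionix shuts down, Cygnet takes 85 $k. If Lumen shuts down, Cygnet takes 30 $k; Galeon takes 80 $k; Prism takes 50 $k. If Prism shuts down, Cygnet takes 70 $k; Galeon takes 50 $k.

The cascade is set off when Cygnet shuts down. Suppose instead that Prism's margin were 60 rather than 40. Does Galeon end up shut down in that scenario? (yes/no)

With Prism's margin at 60:
Round 1 — Cygnet shuts down (initial).
  Galeon: +65 → 65 < 90
  Ionix: +10 → 10 < 30
  Lumen: +85 → 85 ≥ 50
  Prism: +90 → 90 ≥ 60
Round 2 — Lumen, Prism shut down.
  Galeon: +80+50 → 195 ≥ 90
Round 3 — Galeon shuts down.
No further shutdowns.

yes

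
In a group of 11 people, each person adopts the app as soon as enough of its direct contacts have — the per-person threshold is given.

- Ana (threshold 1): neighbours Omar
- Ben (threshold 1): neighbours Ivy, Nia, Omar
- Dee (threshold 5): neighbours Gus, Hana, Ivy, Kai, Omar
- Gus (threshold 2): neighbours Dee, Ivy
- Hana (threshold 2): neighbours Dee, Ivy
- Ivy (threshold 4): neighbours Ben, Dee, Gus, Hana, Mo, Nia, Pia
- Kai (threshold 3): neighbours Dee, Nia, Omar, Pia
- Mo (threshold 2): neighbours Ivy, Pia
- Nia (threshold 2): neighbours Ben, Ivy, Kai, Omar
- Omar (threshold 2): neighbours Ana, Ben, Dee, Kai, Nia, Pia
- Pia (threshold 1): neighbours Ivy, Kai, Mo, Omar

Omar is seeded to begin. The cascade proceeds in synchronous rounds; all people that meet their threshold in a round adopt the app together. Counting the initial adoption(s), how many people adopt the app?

Round 1 — Omar adopts the app (initial).
Round 2 — checking thresholds:
  Ana: 1 of 1 neighbours ≥ 1, adopts the app.
  Ben: 1 of 3 neighbours ≥ 1, adopts the app.
  Dee: 1 of 5 neighbours < 5, not yet.
  Kai: 1 of 4 neighbours < 3, not yet.
  Nia: 1 of 4 neighbours < 2, not yet.
  Pia: 1 of 4 neighbours ≥ 1, adopts the app.
Round 3 — checking thresholds:
  Dee: 1 of 5 neighbours < 5, not yet.
  Ivy: 2 of 7 neighbours < 4, not yet.
  Kai: 2 of 4 neighbours < 3, not yet.
  Mo: 1 of 2 neighbours < 2, not yet.
  Nia: 2 of 4 neighbours ≥ 2, adopts the app.
Round 4 — checking thresholds:
  Dee: 1 of 5 neighbours < 5, not yet.
  Ivy: 3 of 7 neighbours < 4, not yet.
  Kai: 3 of 4 neighbours ≥ 3, adopts the app.
  Mo: 1 of 2 neighbours < 2, not yet.
Round 5 — no new adoptions; cascade stops.

6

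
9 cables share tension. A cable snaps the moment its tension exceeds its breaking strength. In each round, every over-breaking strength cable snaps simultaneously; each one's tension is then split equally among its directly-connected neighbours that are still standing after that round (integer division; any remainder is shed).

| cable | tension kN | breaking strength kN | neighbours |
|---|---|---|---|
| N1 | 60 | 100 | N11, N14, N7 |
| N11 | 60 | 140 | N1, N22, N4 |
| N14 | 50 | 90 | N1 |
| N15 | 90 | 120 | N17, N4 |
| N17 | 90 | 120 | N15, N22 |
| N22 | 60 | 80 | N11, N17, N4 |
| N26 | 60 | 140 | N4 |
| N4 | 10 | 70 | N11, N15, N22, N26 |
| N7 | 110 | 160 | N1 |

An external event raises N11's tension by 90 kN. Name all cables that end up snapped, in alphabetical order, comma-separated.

Round 1 — N11 at 150 > 140. N11 snaps.
  N11 sheds 150 kN to N1, N22, N4: 50 each.
    N1: 60+50 = 110 > 100
    N22: 60+50 = 110 > 80
    N4: 10+50 = 60 ≤ 70
Round 2 — N1, N22 snap.
  N1 sheds 110 kN to N14, N7: 55 each.
    N14: 50+55 = 105 > 90
    N7: 110+55 = 165 > 160
  N22 sheds 110 kN to N17, N4: 55 each.
    N17: 90+55 = 145 > 120
    N4: 60+55 = 115 > 70
Round 3 — N14, N17, N4, N7 snap.
  N14 sheds 105 kN: no online neighbours, lost.
  N17 sheds 145 kN to N15: 145 each.
    N15: 90+145 = 235 > 120
  N4 sheds 115 kN to N15, N26: 57 each (1 lost).
    N15: 235+57 = 292 > 120
    N26: 60+57 = 117 ≤ 140
  N7 sheds 165 kN: no online neighbours, lost.
Round 4 — N15 snaps.
  N15 sheds 292 kN: no online neighbours, lost.
No further breaks.

N1, N11, N14, N15, N17, N22, N4, N7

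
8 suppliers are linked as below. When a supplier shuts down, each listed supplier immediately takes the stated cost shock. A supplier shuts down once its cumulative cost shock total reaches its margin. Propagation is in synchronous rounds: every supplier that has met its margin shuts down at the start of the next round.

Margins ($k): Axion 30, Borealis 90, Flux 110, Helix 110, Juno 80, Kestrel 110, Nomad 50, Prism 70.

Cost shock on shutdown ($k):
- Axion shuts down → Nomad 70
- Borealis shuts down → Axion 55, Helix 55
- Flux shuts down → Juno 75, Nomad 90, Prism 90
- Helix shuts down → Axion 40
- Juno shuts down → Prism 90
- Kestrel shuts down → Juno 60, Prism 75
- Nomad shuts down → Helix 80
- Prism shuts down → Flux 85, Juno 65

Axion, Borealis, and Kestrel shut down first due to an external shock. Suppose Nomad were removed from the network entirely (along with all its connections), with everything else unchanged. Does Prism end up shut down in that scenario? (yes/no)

yes

With Nomad removed:
Round 1 — Axion, Borealis, Kestrel shut down (initial).
  Helix: +55 → 55 < 110
  Juno: +60 → 60 < 80
  Prism: +75 → 75 ≥ 70
Round 2 — Prism shuts down.
  Flux: +85 → 85 < 110
  Juno: +65 → 125 ≥ 80
Round 3 — Juno shuts down.
No further shutdowns.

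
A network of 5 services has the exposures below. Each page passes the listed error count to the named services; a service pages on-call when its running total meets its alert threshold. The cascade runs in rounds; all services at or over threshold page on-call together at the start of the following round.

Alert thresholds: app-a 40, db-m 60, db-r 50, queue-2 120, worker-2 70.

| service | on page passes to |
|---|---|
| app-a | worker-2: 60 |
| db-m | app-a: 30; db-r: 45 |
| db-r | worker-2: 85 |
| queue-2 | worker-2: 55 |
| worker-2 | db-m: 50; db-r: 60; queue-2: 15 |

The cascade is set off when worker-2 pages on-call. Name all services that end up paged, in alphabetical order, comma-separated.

db-r, worker-2

Round 1 — worker-2 pages on-call (initial).
  db-m: +50 → 50 < 60
  db-r: +60 → 60 ≥ 50
  queue-2: +15 → 15 < 120
Round 2 — db-r pages on-call.
No further pages.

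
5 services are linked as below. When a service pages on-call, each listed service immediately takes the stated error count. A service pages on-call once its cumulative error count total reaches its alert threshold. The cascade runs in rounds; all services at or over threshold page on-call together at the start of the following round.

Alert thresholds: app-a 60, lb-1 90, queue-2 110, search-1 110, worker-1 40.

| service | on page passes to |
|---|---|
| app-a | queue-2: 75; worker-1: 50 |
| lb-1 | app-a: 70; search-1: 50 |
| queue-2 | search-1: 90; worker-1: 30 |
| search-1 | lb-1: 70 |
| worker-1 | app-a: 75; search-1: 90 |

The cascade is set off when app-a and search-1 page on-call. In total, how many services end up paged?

Round 1 — app-a, search-1 page on-call (initial).
  lb-1: +70 → 70 < 90
  queue-2: +75 → 75 < 110
  worker-1: +50 → 50 ≥ 40
Round 2 — worker-1 pages on-call.
No further pages.

3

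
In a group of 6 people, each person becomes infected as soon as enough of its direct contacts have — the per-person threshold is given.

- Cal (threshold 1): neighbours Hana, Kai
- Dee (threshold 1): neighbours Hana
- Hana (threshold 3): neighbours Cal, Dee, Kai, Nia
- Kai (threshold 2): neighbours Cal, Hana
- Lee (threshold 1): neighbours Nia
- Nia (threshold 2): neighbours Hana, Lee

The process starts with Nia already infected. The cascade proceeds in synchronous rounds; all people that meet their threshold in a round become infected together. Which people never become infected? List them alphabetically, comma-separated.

Cal, Dee, Hana, Kai

Round 1 — Nia becomes infected (initial).
Round 2 — checking thresholds:
  Hana: 1 of 4 neighbours < 3, below threshold.
  Lee: 1 of 1 neighbours ≥ 1, becomes infected.
Round 3 — no new infections; cascade stops.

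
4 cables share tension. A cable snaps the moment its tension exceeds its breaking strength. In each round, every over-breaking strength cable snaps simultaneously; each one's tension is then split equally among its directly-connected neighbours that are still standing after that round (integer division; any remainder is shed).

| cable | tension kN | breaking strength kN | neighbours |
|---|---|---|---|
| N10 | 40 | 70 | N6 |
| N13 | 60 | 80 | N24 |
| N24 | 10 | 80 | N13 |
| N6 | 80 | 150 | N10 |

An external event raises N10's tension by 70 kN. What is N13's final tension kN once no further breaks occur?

Round 1 — N10 at 110 > 70. N10 snaps.
  N10 sheds 110 kN to N6: 110 each.
    N6: 80+110 = 190 > 150
Round 2 — N6 snaps.
  N6 sheds 190 kN: no online neighbours, lost.
No further breaks.

60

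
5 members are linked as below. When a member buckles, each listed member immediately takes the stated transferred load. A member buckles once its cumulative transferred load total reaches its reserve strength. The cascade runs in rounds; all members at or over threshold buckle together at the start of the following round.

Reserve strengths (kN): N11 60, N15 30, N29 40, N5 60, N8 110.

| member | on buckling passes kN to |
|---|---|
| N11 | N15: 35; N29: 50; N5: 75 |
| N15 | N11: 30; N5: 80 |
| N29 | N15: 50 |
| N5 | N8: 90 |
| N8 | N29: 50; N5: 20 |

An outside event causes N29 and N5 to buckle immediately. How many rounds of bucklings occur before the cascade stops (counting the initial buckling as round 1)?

2

Round 1 — N29, N5 buckle (initial).
  N15: +50 → 50 ≥ 30
  N8: +90 → 90 < 110
Round 2 — N15 buckles.
  N11: +30 → 30 < 60
No further bucklings.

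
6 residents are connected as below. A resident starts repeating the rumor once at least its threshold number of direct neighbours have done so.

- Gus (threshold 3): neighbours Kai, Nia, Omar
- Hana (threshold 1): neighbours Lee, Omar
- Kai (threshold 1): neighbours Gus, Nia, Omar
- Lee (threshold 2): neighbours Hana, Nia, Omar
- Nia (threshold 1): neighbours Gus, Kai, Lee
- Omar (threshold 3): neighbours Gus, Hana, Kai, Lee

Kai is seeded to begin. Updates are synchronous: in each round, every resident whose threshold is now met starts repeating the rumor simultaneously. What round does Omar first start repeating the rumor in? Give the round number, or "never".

never

Round 1 — Kai starts repeating the rumor (initial).
Round 2 — checking thresholds:
  Gus: 1 of 3 neighbours < 3, holds.
  Nia: 1 of 3 neighbours ≥ 1, starts repeating the rumor.
  Omar: 1 of 4 neighbours < 3, holds.
Round 3 — no new spreads; cascade stops.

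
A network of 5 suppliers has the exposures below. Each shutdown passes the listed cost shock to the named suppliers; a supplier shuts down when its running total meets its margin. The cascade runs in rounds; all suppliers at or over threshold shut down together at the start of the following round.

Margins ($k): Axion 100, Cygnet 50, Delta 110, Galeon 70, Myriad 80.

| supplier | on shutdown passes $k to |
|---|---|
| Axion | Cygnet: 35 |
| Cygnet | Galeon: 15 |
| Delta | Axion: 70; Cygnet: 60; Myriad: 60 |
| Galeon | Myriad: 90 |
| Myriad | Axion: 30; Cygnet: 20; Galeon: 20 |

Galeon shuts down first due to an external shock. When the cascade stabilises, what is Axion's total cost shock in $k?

30

Round 1 — Galeon shuts down (initial).
  Myriad: +90 → 90 ≥ 80
Round 2 — Myriad shuts down.
  Axion: +30 → 30 < 100
  Cygnet: +20 → 20 < 50
No further shutdowns.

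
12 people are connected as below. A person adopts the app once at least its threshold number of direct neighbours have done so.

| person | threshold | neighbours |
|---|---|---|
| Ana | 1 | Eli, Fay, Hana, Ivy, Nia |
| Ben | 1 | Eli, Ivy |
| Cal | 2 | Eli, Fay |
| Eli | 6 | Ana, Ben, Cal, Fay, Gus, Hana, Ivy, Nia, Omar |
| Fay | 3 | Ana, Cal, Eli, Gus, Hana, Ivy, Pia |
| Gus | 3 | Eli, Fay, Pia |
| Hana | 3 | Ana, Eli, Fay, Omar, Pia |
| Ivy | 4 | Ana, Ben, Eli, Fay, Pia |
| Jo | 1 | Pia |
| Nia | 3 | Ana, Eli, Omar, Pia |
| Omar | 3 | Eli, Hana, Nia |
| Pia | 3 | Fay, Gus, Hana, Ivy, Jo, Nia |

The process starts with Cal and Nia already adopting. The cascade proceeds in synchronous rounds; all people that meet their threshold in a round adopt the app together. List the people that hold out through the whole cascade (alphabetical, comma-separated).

Round 1 — Cal, Nia adopt the app (initial).
Round 2 — checking thresholds:
  Ana: 1 of 5 neighbours ≥ 1, adopts the app.
  Eli: 2 of 9 neighbours < 6, not yet.
  Fay: 1 of 7 neighbours < 3, not yet.
  Omar: 1 of 3 neighbours < 3, not yet.
  Pia: 1 of 6 neighbours < 3, not yet.
Round 3 — no new adoptions; cascade stops.

Ben, Eli, Fay, Gus, Hana, Ivy, Jo, Omar, Pia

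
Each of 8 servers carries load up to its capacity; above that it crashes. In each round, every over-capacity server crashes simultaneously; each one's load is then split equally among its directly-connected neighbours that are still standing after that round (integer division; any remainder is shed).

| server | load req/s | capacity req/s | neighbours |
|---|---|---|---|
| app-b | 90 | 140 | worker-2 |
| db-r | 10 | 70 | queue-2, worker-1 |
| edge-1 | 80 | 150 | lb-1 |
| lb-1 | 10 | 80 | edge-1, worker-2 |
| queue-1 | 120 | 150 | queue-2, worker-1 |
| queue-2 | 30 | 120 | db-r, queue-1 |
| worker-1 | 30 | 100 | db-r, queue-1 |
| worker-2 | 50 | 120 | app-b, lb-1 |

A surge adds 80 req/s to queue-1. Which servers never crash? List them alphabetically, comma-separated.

Round 1 — queue-1 at 200 > 150. queue-1 crashes.
  queue-1 sheds 200 req/s to queue-2, worker-1: 100 each.
    queue-2: 30+100 = 130 > 120
    worker-1: 30+100 = 130 > 100
Round 2 — queue-2, worker-1 crash.
  queue-2 sheds 130 req/s to db-r: 130 each.
    db-r: 10+130 = 140 > 70
  worker-1 sheds 130 req/s to db-r: 130 each.
    db-r: 140+130 = 270 > 70
Round 3 — db-r crashes.
  db-r sheds 270 req/s: no online neighbours, lost.
No further crashes.

app-b, edge-1, lb-1, worker-2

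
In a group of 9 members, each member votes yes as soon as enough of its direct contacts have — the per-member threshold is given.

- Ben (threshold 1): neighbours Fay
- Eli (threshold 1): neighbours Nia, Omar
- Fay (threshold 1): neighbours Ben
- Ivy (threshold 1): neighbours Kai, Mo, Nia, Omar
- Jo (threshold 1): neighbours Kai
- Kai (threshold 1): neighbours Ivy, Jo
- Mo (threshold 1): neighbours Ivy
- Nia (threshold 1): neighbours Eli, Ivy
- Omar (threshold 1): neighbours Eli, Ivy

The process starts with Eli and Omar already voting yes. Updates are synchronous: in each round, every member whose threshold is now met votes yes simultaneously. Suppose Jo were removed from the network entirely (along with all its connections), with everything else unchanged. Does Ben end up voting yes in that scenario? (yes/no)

no

With Jo removed:
Round 1 — Eli, Omar vote yes (initial).
Round 2 — checking thresholds:
  Ivy: 1 of 4 neighbours ≥ 1, votes yes.
  Nia: 1 of 2 neighbours ≥ 1, votes yes.
Round 3 — checking thresholds:
  Kai: 1 of 1 neighbours ≥ 1, votes yes.
  Mo: 1 of 1 neighbours ≥ 1, votes yes.
Round 4 — no new yes votes; cascade stops.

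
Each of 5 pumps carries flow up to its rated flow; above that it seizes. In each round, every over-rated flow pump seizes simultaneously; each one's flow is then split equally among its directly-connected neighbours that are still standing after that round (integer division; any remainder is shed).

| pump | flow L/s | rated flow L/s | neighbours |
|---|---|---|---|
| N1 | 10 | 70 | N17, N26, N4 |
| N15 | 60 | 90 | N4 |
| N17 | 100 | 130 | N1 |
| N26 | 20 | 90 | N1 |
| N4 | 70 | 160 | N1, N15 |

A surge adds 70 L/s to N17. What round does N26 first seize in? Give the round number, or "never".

Round 1 — N17 at 170 > 130. N17 seizes.
  N17 sheds 170 L/s to N1: 170 each.
    N1: 10+170 = 180 > 70
Round 2 — N1 seizes.
  N1 sheds 180 L/s to N26, N4: 90 each.
    N26: 20+90 = 110 > 90
    N4: 70+90 = 160 ≤ 160
Round 3 — N26 seizes.
  N26 sheds 110 L/s: no online neighbours, lost.
No further seizures.

3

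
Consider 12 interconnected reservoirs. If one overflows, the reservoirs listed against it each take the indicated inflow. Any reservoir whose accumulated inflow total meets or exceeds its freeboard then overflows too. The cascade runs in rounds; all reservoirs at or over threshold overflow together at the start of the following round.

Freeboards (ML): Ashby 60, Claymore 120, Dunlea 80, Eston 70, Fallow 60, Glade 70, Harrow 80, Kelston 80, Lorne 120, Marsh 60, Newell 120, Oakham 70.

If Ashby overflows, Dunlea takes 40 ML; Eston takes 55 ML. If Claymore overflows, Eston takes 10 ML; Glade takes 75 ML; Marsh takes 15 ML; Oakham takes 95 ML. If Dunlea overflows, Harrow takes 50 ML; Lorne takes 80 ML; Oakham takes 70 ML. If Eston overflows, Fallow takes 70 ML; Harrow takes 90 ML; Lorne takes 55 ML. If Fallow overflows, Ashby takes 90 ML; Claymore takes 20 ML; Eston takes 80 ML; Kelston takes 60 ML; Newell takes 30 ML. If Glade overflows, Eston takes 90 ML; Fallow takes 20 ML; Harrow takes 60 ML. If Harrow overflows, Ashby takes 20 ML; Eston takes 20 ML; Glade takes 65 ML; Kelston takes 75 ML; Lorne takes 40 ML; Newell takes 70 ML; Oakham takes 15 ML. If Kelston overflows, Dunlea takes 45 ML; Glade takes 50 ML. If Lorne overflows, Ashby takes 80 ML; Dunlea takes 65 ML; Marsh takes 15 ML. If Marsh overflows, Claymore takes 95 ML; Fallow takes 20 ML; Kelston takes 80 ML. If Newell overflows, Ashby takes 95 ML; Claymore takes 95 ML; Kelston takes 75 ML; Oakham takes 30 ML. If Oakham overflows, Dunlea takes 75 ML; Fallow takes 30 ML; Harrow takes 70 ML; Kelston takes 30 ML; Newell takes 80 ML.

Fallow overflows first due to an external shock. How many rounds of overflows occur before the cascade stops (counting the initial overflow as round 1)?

Round 1 — Fallow overflows (initial).
  Ashby: +90 → 90 ≥ 60
  Claymore: +20 → 20 < 120
  Eston: +80 → 80 ≥ 70
  Kelston: +60 → 60 < 80
  Newell: +30 → 30 < 120
Round 2 — Ashby, Eston overflow.
  Dunlea: +40 → 40 < 80
  Harrow: +90 → 90 ≥ 80
  Lorne: +55 → 55 < 120
Round 3 — Harrow overflows.
  Glade: +65 → 65 < 70
  Kelston: +75 → 135 ≥ 80
  Lorne: +40 → 95 < 120
  Newell: +70 → 100 < 120
  Oakham: +15 → 15 < 70
Round 4 — Kelston overflows.
  Dunlea: +45 → 85 ≥ 80
  Glade: +50 → 115 ≥ 70
Round 5 — Dunlea, Glade overflow.
  Lorne: +80 → 175 ≥ 120
  Oakham: +70 → 85 ≥ 70
Round 6 — Lorne, Oakham overflow.
  Marsh: +15 → 15 < 60
  Newell: +80 → 180 ≥ 120
Round 7 — Newell overflows.
  Claymore: +95 → 115 < 120
No further overflows.

7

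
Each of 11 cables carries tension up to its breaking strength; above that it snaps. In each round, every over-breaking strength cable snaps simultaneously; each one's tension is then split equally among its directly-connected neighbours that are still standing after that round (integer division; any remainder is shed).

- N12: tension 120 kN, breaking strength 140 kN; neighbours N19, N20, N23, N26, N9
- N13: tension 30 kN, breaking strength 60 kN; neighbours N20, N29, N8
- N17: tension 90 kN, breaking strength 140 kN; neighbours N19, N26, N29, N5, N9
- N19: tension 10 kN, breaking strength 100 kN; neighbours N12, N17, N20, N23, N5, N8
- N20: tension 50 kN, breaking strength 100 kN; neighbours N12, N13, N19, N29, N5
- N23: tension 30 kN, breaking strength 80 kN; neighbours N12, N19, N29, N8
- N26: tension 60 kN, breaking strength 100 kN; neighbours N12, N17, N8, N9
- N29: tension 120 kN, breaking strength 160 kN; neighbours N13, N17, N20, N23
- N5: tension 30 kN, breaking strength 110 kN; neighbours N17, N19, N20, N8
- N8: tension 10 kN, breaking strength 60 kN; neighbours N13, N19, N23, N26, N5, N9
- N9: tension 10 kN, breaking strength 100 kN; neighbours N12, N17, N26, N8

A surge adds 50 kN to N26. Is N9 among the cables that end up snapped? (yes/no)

Round 1 — N26 at 110 > 100. N26 snaps.
  N26 sheds 110 kN to N12, N17, N8, N9: 27 each (2 lost).
    N12: 120+27 = 147 > 140
    N17: 90+27 = 117 ≤ 140
    N8: 10+27 = 37 ≤ 60
    N9: 10+27 = 37 ≤ 100
Round 2 — N12 snaps.
  N12 sheds 147 kN to N19, N20, N23, N9: 36 each (3 lost).
    N19: 10+36 = 46 ≤ 100
    N20: 50+36 = 86 ≤ 100
    N23: 30+36 = 66 ≤ 80
    N9: 37+36 = 73 ≤ 100
No further breaks.

no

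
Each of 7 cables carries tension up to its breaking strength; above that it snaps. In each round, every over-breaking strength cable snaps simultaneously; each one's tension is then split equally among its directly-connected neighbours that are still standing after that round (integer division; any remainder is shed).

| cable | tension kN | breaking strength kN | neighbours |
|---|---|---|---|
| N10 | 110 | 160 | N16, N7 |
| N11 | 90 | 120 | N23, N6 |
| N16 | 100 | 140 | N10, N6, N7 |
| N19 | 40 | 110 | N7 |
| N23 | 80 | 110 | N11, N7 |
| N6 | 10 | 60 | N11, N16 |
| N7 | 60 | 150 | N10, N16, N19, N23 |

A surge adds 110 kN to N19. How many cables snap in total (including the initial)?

7

Round 1 — N19 at 150 > 110. N19 snaps.
  N19 sheds 150 kN to N7: 150 each.
    N7: 60+150 = 210 > 150
Round 2 — N7 snaps.
  N7 sheds 210 kN to N10, N16, N23: 70 each.
    N10: 110+70 = 180 > 160
    N16: 100+70 = 170 > 140
    N23: 80+70 = 150 > 110
Round 3 — N10, N16, N23 snap.
  N10 sheds 180 kN: no online neighbours, lost.
  N16 sheds 170 kN to N6: 170 each.
    N6: 10+170 = 180 > 60
  N23 sheds 150 kN to N11: 150 each.
    N11: 90+150 = 240 > 120
Round 4 — N11, N6 snap.
  N11 sheds 240 kN: no online neighbours, lost.
  N6 sheds 180 kN: no online neighbours, lost.
No further breaks.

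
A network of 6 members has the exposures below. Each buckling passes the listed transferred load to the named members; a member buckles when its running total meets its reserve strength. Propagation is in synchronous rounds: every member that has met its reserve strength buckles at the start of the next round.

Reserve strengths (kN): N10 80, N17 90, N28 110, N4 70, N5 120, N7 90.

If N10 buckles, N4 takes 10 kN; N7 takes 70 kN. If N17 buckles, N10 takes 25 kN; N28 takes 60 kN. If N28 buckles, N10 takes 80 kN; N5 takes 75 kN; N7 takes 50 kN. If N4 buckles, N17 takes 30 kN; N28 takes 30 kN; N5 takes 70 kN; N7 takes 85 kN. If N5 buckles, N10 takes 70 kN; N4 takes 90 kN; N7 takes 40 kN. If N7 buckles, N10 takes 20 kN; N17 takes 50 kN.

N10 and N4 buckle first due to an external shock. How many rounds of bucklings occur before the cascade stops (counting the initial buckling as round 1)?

2

Round 1 — N10, N4 buckle (initial).
  N17: +30 → 30 < 90
  N28: +30 → 30 < 110
  N5: +70 → 70 < 120
  N7: +70+85 → 155 ≥ 90
Round 2 — N7 buckles.
  N17: +50 → 80 < 90
No further bucklings.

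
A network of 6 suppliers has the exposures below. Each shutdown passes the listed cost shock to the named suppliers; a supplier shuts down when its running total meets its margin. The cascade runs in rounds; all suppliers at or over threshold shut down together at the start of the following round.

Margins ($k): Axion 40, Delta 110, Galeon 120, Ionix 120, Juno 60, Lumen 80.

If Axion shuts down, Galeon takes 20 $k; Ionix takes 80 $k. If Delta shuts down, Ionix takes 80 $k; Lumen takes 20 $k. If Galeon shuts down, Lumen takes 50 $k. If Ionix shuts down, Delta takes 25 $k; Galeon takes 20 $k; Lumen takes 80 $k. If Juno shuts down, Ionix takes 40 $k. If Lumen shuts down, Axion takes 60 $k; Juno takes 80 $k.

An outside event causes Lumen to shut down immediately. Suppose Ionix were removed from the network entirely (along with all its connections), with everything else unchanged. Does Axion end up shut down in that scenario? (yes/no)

yes

With Ionix removed:
Round 1 — Lumen shuts down (initial).
  Axion: +60 → 60 ≥ 40
  Juno: +80 → 80 ≥ 60
Round 2 — Axion, Juno shut down.
  Galeon: +20 → 20 < 120
No further shutdowns.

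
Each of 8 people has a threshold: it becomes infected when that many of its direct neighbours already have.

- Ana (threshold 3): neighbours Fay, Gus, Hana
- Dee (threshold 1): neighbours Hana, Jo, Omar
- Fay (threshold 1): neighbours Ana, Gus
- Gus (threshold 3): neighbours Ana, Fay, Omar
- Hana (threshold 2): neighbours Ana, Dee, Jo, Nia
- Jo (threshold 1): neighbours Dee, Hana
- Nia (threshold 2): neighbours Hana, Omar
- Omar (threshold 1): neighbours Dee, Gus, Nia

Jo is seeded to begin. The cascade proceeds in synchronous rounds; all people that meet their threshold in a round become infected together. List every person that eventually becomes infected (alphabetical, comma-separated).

Dee, Hana, Jo, Nia, Omar

Round 1 — Jo becomes infected (initial).
Round 2 — checking thresholds:
  Dee: 1 of 3 neighbours ≥ 1, becomes infected.
  Hana: 1 of 4 neighbours < 2, below threshold.
Round 3 — checking thresholds:
  Hana: 2 of 4 neighbours ≥ 2, becomes infected.
  Omar: 1 of 3 neighbours ≥ 1, becomes infected.
Round 4 — checking thresholds:
  Ana: 1 of 3 neighbours < 3, below threshold.
  Gus: 1 of 3 neighbours < 3, below threshold.
  Nia: 2 of 2 neighbours ≥ 2, becomes infected.
Round 5 — no new infections; cascade stops.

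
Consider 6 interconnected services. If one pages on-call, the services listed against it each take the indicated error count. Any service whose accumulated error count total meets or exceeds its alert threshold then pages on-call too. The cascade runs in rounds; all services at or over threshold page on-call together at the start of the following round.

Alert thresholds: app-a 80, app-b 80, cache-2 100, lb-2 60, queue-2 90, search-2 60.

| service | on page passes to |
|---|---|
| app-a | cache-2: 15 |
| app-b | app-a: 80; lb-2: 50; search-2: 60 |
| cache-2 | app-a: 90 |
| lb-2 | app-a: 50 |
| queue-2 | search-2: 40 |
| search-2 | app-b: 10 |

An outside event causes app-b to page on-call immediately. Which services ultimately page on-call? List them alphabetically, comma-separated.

app-a, app-b, search-2

Round 1 — app-b pages on-call (initial).
  app-a: +80 → 80 ≥ 80
  lb-2: +50 → 50 < 60
  search-2: +60 → 60 ≥ 60
Round 2 — app-a, search-2 page on-call.
  cache-2: +15 → 15 < 100
No further pages.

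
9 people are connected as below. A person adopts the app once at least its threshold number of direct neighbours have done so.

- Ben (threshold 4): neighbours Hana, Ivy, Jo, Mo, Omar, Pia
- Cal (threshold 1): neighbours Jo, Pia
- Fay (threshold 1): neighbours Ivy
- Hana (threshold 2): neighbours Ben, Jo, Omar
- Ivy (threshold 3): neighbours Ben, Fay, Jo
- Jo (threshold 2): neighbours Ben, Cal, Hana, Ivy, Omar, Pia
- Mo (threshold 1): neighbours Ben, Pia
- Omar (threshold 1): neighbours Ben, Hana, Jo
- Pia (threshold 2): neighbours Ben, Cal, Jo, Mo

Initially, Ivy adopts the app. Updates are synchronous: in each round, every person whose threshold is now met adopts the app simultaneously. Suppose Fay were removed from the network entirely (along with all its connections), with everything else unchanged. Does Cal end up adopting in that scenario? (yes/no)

no

With Fay removed:
Round 1 — Ivy adopts the app (initial).
Round 2 — no new adoptions; cascade stops.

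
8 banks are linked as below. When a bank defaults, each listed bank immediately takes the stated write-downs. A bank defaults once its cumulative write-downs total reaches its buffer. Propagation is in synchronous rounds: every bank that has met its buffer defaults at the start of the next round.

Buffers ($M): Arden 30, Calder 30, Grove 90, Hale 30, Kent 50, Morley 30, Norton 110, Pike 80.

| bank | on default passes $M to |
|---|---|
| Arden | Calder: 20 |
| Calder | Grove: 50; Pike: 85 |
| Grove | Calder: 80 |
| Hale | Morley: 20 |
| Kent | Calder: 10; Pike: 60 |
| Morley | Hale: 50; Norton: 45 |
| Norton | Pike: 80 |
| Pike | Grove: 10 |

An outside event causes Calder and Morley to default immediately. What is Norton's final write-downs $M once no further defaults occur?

45

Round 1 — Calder, Morley default (initial).
  Grove: +50 → 50 < 90
  Hale: +50 → 50 ≥ 30
  Norton: +45 → 45 < 110
  Pike: +85 → 85 ≥ 80
Round 2 — Hale, Pike default.
  Grove: +10 → 60 < 90
No further defaults.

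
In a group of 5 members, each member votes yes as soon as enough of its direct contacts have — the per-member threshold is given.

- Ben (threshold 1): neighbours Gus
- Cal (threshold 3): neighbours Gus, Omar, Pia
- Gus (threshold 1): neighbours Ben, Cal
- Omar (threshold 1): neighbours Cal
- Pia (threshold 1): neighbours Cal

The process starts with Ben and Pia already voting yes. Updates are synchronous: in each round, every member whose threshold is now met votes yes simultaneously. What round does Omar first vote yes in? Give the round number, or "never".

never

Round 1 — Ben, Pia vote yes (initial).
Round 2 — checking thresholds:
  Cal: 1 of 3 neighbours < 3, holds.
  Gus: 1 of 2 neighbours ≥ 1, votes yes.
Round 3 — no new yes votes; cascade stops.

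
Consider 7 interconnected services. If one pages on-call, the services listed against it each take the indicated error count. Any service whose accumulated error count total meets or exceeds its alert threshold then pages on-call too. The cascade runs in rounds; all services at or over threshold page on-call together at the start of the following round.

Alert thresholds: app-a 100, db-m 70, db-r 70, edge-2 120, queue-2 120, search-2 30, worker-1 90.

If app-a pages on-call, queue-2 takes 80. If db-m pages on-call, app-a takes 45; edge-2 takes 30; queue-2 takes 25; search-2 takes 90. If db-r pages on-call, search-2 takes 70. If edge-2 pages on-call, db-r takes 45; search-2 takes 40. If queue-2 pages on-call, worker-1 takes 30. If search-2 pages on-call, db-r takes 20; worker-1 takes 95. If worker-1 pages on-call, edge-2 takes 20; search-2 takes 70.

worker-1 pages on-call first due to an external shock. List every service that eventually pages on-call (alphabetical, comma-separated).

Round 1 — worker-1 pages on-call (initial).
  edge-2: +20 → 20 < 120
  search-2: +70 → 70 ≥ 30
Round 2 — search-2 pages on-call.
  db-r: +20 → 20 < 70
No further pages.

search-2, worker-1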